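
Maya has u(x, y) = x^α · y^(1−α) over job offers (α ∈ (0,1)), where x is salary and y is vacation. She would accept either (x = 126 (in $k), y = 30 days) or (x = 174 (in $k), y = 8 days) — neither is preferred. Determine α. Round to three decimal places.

The Cobb–Douglas utilities coincide, so 126^α·30^(1−α) = 174^α·8^(1−α).
Taking logs: α·ln 126 + (1−α)·ln 30 = α·ln 174 + (1−α)·ln 8, i.e. α·-0.322773 = (1−α)·-1.321756.
With A = -0.322773 and B = -1.321756: α·A = (1−α)·B, so α = B/(A+B) = -1.321756/-1.644529 ≈ 0.804.

α ≈ 0.804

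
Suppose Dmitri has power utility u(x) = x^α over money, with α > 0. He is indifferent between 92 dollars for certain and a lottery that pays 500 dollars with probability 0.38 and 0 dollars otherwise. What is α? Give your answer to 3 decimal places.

α ≈ 0.572

The lottery's expected utility is 0.38·u(500) + 0.62·u(0) = 0.38·500^α (since u(0) = 0 for α > 0).
Equating: 92^α = 0.38·500^α, i.e. 0.1840^α = 0.38.
Take logs: α = ln 0.38 / ln(92/500) ≈ 0.57158.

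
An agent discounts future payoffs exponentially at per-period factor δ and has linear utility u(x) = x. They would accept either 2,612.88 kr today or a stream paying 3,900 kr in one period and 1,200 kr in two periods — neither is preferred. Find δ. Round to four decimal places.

Present value of the stream is 3900·δ + 1200·δ². Indifference gives 3900δ + 1200δ² = 2612.88.
That is, 1200δ² + 3900δ − 2612.88 = 0, a quadratic in δ.
δ = (−3900 + √(3900² + 4·1200·2612.88)) / (2·1200) = (−3900 + √27751824.00) / 2400 ≈ 0.5700.

δ ≈ 0.5700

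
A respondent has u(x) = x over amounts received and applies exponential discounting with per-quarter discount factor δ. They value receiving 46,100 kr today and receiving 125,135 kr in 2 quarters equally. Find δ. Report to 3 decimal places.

δ ≈ 0.607

The payoff in 2 quarters is discounted by δ^2, so u(46100) = δ^2·u(125135) and δ^2 = u(46100)/u(125135).
With u(x) = x: δ^2 = 46100/125135 = 0.36840.
So δ = 0.36840^(1/2) ≈ 0.607.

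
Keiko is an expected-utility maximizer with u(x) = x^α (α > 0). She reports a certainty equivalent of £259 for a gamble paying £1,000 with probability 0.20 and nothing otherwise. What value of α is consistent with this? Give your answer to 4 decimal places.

α ≈ 1.1914

EU(lottery) = 0.20·1000^α + 0.80·0 = 0.20·1000^α.
Indifference: 259^α = 0.20·1000^α, so (259/1000)^α = 0.20.
Take logs: α = ln 0.20 / ln(259/1000) ≈ 1.191358.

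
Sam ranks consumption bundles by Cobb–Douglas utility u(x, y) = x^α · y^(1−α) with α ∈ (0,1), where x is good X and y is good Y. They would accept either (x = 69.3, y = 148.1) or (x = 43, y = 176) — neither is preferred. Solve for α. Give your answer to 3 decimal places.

The Cobb–Douglas utilities coincide, so 69.3^α·148.1^(1−α) = 43^α·176^(1−α).
Taking logs: α·ln 69.3 + (1−α)·ln 148.1 = α·ln 43 + (1−α)·ln 176, i.e. α·0.477245 = (1−α)·0.172596.
Thus α·(0.649841) = 0.172596, so α = 0.172596/0.649841 ≈ 0.266.

α ≈ 0.266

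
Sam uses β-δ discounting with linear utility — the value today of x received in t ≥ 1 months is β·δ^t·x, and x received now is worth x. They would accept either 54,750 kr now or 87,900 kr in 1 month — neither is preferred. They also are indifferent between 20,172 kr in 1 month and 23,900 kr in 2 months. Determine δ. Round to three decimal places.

The second indifference involves only future payoffs, so β cancels: β·δ^1·20172 = β·δ^2·23900, giving δ = 20172/23900 = 0.84402.

δ ≈ 0.844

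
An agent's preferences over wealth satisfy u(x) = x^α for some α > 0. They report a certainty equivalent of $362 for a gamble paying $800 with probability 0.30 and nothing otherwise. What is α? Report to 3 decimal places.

Since u(0) = 0, the lottery's EU is 0.30·800^α.
Indifference: 362^α = 0.30·800^α, so (362/800)^α = 0.30.
α = ln(0.30) / ln(362/800) = -1.203973/-0.792968 ≈ 1.518.

α ≈ 1.518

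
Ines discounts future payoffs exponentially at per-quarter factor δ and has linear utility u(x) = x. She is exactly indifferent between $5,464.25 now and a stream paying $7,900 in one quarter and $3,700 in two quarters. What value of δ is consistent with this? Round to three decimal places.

δ ≈ 0.550

Equating present values: 5464.25 = 7900δ + 3700δ².
So 3700δ² + 7900δ − 5464.25 = 0.
By the quadratic formula (taking the positive root), δ = (−7900 + √143280900.00) / 7400 ≈ 0.550.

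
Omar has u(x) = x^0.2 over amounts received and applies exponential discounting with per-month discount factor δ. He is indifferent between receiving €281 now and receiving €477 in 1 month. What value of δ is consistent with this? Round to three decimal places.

δ ≈ 0.900

The payoff in 1 month is discounted by δ, so u(281) = δ·u(477) and δ = u(281)/u(477).
With u(x) = x^0.2: δ = 281^0.2/477^0.2 = (281/477)^0.2 = 0.89958.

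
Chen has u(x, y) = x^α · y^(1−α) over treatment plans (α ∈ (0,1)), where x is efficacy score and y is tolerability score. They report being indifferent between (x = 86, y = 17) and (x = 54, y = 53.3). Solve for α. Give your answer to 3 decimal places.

The Cobb–Douglas utilities coincide, so 86^α·17^(1−α) = 54^α·53.3^(1−α).
Taking logs: α·ln 86 + (1−α)·ln 17 = α·ln 54 + (1−α)·ln 53.3, i.e. α·0.465363 = (1−α)·1.142723.
So α/(1−α) = (1.142723)/(0.465363) = 2.455552, and α = 2.455552/3.455552 ≈ 0.711.

α ≈ 0.711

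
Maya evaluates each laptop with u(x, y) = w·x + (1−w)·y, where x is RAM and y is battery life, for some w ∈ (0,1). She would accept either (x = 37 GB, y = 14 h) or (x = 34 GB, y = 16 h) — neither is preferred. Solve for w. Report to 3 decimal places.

Indifference: w·37 + (1−w)·14 = w·34 + (1−w)·16.
Collecting terms: w·3 = (1−w)·2.
The marginal rate of substitution is 2/3, so w = 2/(3+2) = 0.400.

w = 0.400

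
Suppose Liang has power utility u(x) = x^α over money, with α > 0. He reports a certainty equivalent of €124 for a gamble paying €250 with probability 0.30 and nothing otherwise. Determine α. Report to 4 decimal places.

α ≈ 1.7171

Since u(0) = 0, the lottery's EU is 0.30·250^α.
Indifference: 124^α = 0.30·250^α, so (124/250)^α = 0.30.
Taking logs: α·ln(124/250) = ln(0.30), so α = -1.2039728 / -0.7011794 ≈ 1.7171.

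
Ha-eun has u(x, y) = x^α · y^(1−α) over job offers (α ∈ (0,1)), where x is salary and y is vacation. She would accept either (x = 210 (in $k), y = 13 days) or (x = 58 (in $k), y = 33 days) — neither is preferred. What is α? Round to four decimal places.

The Cobb–Douglas utilities coincide, so 210^α·13^(1−α) = 58^α·33^(1−α).
Taking logs: α·ln 210 + (1−α)·ln 13 = α·ln 58 + (1−α)·ln 33, i.e. α·1.2866645 = (1−α)·0.9315582.
Thus α·(2.2182227) = 0.9315582, so α = 0.9315582/2.2182227 ≈ 0.4200.

α ≈ 0.4200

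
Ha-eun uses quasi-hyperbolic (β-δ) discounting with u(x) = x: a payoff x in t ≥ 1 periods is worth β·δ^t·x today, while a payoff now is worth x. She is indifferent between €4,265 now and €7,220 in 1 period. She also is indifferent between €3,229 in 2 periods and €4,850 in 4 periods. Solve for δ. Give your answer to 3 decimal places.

Both payoffs in the second observation are in the future, so β drops out: δ^2·3229 = δ^4·4850 ⇒ δ^2 = 3229/4850 = 0.66577, so δ = 0.81595.

δ ≈ 0.816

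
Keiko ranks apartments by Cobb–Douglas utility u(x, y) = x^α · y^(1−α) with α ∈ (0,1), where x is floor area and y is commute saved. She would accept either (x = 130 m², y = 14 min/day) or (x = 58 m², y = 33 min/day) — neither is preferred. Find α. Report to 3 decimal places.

The Cobb–Douglas utilities coincide, so 130^α·14^(1−α) = 58^α·33^(1−α).
Rearrange to (130/58)^α = (33/14)^(1−α) and take logs: α·0.807091 = (1−α)·0.857450.
With A = 0.807091 and B = 0.857450: α·A = (1−α)·B, so α = B/(A+B) = 0.857450/1.664541 ≈ 0.515.

α ≈ 0.515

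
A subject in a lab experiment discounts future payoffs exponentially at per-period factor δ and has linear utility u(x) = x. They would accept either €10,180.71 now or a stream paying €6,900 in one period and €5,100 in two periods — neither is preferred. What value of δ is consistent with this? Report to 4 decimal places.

δ ≈ 0.8900

The stream is worth 6900δ + 5100δ² today, so 6900δ + 5100δ² = 10180.71.
Rearranged: 5100δ² + 6900δ − 10180.71 = 0.
δ = (−6900 + √(6900² + 4·5100·10180.71)) / (2·5100) = (−6900 + √255296484.00) / 10200 ≈ 0.8900.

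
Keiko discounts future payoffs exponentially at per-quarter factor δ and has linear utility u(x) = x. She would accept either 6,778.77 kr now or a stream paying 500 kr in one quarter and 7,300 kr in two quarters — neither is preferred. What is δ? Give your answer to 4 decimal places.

Equating present values: 6778.77 = 500δ + 7300δ².
That is, 7300δ² + 500δ − 6778.77 = 0, a quadratic in δ.
δ = (−500 + √(500² + 4·7300·6778.77)) / (2·7300) = (−500 + √198190084.00) / 14600 ≈ 0.9300.

δ ≈ 0.9300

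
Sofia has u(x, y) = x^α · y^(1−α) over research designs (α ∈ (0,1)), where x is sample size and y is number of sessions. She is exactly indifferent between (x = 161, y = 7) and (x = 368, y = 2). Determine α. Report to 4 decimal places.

Indifference: 161^α · 7^(1−α) = 368^α · 2^(1−α).
Rearrange to (161/368)^α = (2/7)^(1−α) and take logs: α·-0.8266786 = (1−α)·-1.2527630.
So α/(1−α) = (-1.2527630)/(-0.8266786) = 1.5154172, and α = 1.5154172/2.5154172 ≈ 0.6025.

α ≈ 0.6025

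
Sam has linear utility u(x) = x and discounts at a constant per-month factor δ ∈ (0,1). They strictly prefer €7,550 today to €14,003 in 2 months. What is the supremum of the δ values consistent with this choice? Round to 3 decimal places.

The preference means 7550 > δ^2·14003.
Dividing by 14003: δ^2 < 0.53917. Both sides are positive, so the square root keeps the direction.
δ < 0.53917^(1/2) = 0.734.

δ < 0.734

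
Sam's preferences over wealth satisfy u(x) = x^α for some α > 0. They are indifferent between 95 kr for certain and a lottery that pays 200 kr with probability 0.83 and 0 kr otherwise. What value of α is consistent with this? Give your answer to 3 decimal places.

The lottery's expected utility is 0.83·u(200) + 0.17·u(0) = 0.83·200^α (since u(0) = 0 for α > 0).
Setting u(95) equal to that: 95^α = 0.83·200^α ⇒ (95/200)^α = 0.83.
α = ln(0.83) / ln(95/200) = -0.186330/-0.744440 ≈ 0.250.

α ≈ 0.250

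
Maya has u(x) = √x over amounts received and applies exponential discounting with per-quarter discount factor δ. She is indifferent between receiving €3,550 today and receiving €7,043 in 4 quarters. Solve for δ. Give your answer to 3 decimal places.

Equating discounted utilities: u(3550) = δ^4·u(7043) ⇒ δ^4 = u(3550)/u(7043).
With u(x) = √x: δ^4 = √3550/√7043 = √(3550/7043) = 0.70996.
Hence δ = (0.70996)^(1/4) = 0.91793.

δ ≈ 0.918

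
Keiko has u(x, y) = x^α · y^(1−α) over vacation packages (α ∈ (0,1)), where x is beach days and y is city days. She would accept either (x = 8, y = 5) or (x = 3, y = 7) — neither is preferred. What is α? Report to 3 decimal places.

α ≈ 0.255

Indifference: 8^α · 5^(1−α) = 3^α · 7^(1−α).
(8/3)^α = (7/5)^(1−α); take logs: α·ln(8/3) = (1−α)·ln(7/5), i.e. α·0.980829 = (1−α)·0.336472.
Thus α·(1.317301) = 0.336472, so α = 0.336472/1.317301 ≈ 0.255.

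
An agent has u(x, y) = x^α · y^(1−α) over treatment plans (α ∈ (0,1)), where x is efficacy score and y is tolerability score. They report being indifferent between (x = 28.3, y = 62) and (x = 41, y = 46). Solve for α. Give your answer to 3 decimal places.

The Cobb–Douglas utilities coincide, so 28.3^α·62^(1−α) = 41^α·46^(1−α).
Taking logs: α·ln 28.3 + (1−α)·ln 62 = α·ln 41 + (1−α)·ln 46, i.e. α·-0.370710 = (1−α)·-0.298493.
With A = -0.370710 and B = -0.298493: α·A = (1−α)·B, so α = B/(A+B) = -0.298493/-0.669203 ≈ 0.446.

α ≈ 0.446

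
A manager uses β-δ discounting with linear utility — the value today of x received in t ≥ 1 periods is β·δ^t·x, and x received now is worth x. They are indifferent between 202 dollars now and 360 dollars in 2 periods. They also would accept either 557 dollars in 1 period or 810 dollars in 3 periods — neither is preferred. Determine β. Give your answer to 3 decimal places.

Both payoffs in the second observation are in the future, so β drops out: δ^1·557 = δ^3·810 ⇒ δ^2 = 557/810 = 0.68765, so δ = 0.82925.
Substituting δ into 202 = β·δ^2·360: β = 202/(247.556) ≈ 0.816.

β ≈ 0.816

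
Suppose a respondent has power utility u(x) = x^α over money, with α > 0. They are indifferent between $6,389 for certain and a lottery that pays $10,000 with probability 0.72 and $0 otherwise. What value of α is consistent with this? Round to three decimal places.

EU(lottery) = 0.72·10000^α + 0.28·0 = 0.72·10000^α.
Indifference: 6389^α = 0.72·10000^α, so (6389/10000)^α = 0.72.
Take logs: α = ln 0.72 / ln(6389/10000) ≈ 0.73326.

α ≈ 0.733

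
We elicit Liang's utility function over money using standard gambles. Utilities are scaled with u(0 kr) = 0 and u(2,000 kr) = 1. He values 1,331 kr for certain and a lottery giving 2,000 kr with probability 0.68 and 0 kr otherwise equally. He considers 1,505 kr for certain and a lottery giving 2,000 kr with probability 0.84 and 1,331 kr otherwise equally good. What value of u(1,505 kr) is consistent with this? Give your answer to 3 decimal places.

The first gamble pins u(1,331 kr): it must equal 0.68·1 + 0.32·0 = 0.68.
Chaining: u(1,505 kr) = 0.84·1.00 + 0.16·0.68 = 0.9488.

0.949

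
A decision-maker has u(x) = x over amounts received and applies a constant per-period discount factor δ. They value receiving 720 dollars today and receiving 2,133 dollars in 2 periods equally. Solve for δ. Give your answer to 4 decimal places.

δ ≈ 0.5810

The payoff in 2 periods is discounted by δ^2, so u(720) = δ^2·u(2133) and δ^2 = u(720)/u(2133).
With u(x) = x: δ^2 = 720/2133 = 0.33755.
Hence δ = (0.33755)^(1/2) = 0.580993.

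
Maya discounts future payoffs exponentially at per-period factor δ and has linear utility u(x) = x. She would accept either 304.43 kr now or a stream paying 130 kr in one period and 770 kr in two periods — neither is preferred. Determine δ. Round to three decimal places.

Equating present values: 304.43 = 130δ + 770δ².
Rearranged: 770δ² + 130δ − 304.43 = 0.
δ = (−130 + √(130² + 4·770·304.43)) / (2·770) = (−130 + √954544.40) / 1540 ≈ 0.550.

δ ≈ 0.550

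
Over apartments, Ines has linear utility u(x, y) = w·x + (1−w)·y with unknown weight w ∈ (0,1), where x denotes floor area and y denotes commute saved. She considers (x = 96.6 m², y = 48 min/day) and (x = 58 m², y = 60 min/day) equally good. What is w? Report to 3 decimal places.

w = 0.237

u(96.6,48) = u(58,60) means w·96.6 + (1−w)·48 = w·58 + (1−w)·60.
Rearranging, 38.6·w − 12·(1−w) = 0.
Hence w = 12/(38.6+12) = 12/50.6 = 0.237.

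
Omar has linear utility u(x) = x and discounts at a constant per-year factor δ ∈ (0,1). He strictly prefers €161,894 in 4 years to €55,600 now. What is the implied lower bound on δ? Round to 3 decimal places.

Comparing present values: 55600 < δ^4·161894.
So δ^4 > 55600/161894 = 0.34343; taking the 4th root of both positive sides preserves the inequality.
δ > (55600/161894)^(1/4) ≈ 0.766.

δ > 0.766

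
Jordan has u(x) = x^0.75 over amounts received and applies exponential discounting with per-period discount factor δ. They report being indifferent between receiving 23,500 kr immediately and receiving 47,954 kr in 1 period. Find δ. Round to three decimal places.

Indifference means u(23500) = δ · u(47954), so δ = u(23500)/u(47954).
With u(x) = x^0.75: δ = 23500^0.75/47954^0.75 = (23500/47954)^0.75 = 0.58571.

δ ≈ 0.586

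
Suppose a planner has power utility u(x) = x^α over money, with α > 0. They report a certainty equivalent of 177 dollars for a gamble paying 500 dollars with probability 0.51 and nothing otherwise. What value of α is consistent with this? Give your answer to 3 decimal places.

EU(lottery) = 0.51·500^α + 0.49·0 = 0.51·500^α.
Equating: 177^α = 0.51·500^α, i.e. 0.3540^α = 0.51.
α = ln(0.51) / ln(177/500) = -0.673345/-1.038458 ≈ 0.648.

α ≈ 0.648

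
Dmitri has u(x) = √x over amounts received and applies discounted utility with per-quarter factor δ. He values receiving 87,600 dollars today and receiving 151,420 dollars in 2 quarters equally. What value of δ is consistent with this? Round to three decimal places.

δ ≈ 0.872

The payoff in 2 quarters is discounted by δ^2, so u(87600) = δ^2·u(151420) and δ^2 = u(87600)/u(151420).
Since u(x) = √x, δ^2 = √(87600/151420) = 0.76061.
So δ = 0.76061^(1/2) ≈ 0.872.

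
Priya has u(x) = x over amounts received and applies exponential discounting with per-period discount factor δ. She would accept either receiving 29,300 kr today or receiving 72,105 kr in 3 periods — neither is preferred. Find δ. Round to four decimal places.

δ ≈ 0.7407

Indifference means u(29300) = δ^3 · u(72105), so δ^3 = u(29300)/u(72105).
With u(x) = x: δ^3 = 29300/72105 = 0.40635.
So δ = 0.40635^(1/3) ≈ 0.7407.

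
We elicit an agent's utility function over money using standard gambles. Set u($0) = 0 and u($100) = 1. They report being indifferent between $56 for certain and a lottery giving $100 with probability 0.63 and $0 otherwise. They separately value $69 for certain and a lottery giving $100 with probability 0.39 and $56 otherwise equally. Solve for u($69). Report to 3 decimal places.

0.774

From the first indifference, u($56) = 0.63·u($100) + 0.37·u($0) = 0.63·1 + 0.37·0 = 0.63.
The second indifference gives u($69) = 0.39·u($100) + 0.61·u($56) = 0.39·1.00 + 0.61·0.63 = 0.7743.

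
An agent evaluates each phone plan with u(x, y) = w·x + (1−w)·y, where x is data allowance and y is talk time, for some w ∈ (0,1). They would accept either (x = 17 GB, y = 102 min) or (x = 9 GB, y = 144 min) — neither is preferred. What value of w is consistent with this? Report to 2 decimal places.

Equating utilities: w·17 + (1−w)·102 = w·9 + (1−w)·144.
Collecting terms: w·8 = (1−w)·42.
Hence w = 42/(8+42) = 42/50 = 0.84.

w = 0.84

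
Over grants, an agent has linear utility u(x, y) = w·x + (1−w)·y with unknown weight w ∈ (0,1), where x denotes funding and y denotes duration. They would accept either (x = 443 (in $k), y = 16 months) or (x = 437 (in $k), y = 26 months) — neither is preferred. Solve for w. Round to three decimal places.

Indifference: w·443 + (1−w)·16 = w·437 + (1−w)·26.
Collecting terms: w·6 = (1−w)·10.
So w/(1−w) = 10/6 = 1.6667, giving w = 10/(6+10) = 0.625.

w = 0.625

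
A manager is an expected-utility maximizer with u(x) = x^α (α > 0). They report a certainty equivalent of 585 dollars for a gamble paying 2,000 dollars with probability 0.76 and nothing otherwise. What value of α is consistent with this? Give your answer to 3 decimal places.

α ≈ 0.223

Since u(0) = 0, the lottery's EU is 0.76·2000^α.
Indifference: 585^α = 0.76·2000^α, so (585/2000)^α = 0.76.
Take logs: α = ln 0.76 / ln(585/2000) ≈ 0.22325.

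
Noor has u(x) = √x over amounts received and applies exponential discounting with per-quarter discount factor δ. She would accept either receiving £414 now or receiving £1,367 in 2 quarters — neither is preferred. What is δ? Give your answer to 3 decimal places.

δ ≈ 0.742

The payoff in 2 quarters is discounted by δ^2, so u(414) = δ^2·u(1367) and δ^2 = u(414)/u(1367).
With u(x) = √x: δ^2 = √414/√1367 = √(414/1367) = 0.55032.
Hence δ = (0.55032)^(1/2) = 0.74184.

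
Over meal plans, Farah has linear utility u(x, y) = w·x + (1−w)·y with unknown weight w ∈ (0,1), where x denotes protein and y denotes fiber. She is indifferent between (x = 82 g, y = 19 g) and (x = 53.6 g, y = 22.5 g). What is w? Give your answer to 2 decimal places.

w = 0.11

Indifference: w·82 + (1−w)·19 = w·53.6 + (1−w)·22.5.
w·(82−53.6) = (1−w)·(22.5−19), i.e. w·28.4 = (1−w)·3.5.
Hence w = 3.5/(28.4+3.5) = 3.5/31.9 = 0.11.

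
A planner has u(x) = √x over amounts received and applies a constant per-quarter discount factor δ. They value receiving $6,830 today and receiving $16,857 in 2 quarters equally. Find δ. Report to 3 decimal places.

The payoff in 2 quarters is discounted by δ^2, so u(6830) = δ^2·u(16857) and δ^2 = u(6830)/u(16857).
Since u(x) = √x, δ^2 = √(6830/16857) = 0.63653.
So δ = 0.63653^(1/2) ≈ 0.798.

δ ≈ 0.798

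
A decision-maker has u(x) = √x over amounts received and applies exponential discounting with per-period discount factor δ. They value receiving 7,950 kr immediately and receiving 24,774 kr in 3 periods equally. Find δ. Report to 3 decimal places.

Indifference means u(7950) = δ^3 · u(24774), so δ^3 = u(7950)/u(24774).
Since u(x) = √x, δ^3 = √(7950/24774) = 0.56648.
So δ = 0.56648^(1/3) ≈ 0.827.

δ ≈ 0.827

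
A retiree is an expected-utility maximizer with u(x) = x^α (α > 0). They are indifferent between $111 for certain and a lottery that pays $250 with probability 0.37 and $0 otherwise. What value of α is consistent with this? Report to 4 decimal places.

α ≈ 1.2246

The lottery's expected utility is 0.37·u(250) + 0.63·u(0) = 0.37·250^α (since u(0) = 0 for α > 0).
Setting u(111) equal to that: 111^α = 0.37·250^α ⇒ (111/250)^α = 0.37.
α = ln(0.37) / ln(111/250) = -0.9942523/-0.8119307 ≈ 1.2246.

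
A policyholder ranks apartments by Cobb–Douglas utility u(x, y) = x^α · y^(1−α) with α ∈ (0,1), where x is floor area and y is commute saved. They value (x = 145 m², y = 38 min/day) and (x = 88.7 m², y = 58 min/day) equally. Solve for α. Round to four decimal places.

Indifference: 145^α · 38^(1−α) = 88.7^α · 58^(1−α).
(145/88.7)^α = (58/38)^(1−α); take logs: α·ln(145/88.7) = (1−α)·ln(58/38), i.e. α·0.4914739 = (1−α)·0.4228569.
Thus α·(0.9143308) = 0.4228569, so α = 0.4228569/0.9143308 ≈ 0.4625.

α ≈ 0.4625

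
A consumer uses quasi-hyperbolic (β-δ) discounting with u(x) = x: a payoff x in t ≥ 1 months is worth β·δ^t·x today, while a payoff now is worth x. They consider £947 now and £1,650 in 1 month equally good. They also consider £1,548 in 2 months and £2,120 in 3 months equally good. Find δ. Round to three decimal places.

δ ≈ 0.730

From the later pair, β·δ^2·1548 = β·δ^3·2120; dividing through, δ = 1548/2120 = 0.73019.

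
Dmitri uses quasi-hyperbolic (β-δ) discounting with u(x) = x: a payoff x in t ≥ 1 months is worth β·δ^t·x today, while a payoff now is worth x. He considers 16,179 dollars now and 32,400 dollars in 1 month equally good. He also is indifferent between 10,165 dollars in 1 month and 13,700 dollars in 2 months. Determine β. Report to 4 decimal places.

β ≈ 0.6730

From the later pair, β·δ^1·10165 = β·δ^2·13700; dividing through, δ = 10165/13700 = 0.74197.
The first indifference: 16179 = β·δ·32400, so β = 16179/(δ·32400) = 16179/(0.74197·32400) ≈ 0.6730.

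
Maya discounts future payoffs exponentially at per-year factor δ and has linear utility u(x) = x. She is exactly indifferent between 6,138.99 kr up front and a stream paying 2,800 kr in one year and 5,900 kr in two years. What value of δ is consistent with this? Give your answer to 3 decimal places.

Present value of the stream is 2800·δ + 5900·δ². Indifference gives 2800δ + 5900δ² = 6138.99.
So 5900δ² + 2800δ − 6138.99 = 0.
The positive root is δ = [−2800 + √(2800² + 4·5900·6138.99)] / (2·5900) = (−2800 + 12358.000)/11800 ≈ 0.810.

δ ≈ 0.810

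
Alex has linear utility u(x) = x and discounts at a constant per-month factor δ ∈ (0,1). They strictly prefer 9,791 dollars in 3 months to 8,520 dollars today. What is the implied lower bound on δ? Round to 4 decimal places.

Under u(x) = x this choice says 8520 < δ^3·9791.
So δ^3 > 8520/9791 = 0.87019; taking the cube root of both positive sides preserves the inequality.
δ > (8520/9791)^(1/3) ≈ 0.9547.

δ > 0.9547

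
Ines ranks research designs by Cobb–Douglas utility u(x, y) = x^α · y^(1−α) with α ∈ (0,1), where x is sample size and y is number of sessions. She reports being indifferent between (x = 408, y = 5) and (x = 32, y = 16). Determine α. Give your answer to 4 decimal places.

α ≈ 0.3136

The Cobb–Douglas utilities coincide, so 408^α·5^(1−α) = 32^α·16^(1−α).
Rearrange to (408/32)^α = (16/5)^(1−α) and take logs: α·2.5455313 = (1−α)·1.1631508.
Thus α·(3.7086821) = 1.1631508, so α = 1.1631508/3.7086821 ≈ 0.3136.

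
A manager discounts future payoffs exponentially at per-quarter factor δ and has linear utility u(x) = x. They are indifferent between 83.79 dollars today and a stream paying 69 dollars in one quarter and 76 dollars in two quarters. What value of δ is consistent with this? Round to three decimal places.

δ ≈ 0.690

Present value of the stream is 69·δ + 76·δ². Indifference gives 69δ + 76δ² = 83.79.
Rearranged: 76δ² + 69δ − 83.79 = 0.
δ = (−69 + √(69² + 4·76·83.79)) / (2·76) = (−69 + √30233.16) / 152 ≈ 0.690.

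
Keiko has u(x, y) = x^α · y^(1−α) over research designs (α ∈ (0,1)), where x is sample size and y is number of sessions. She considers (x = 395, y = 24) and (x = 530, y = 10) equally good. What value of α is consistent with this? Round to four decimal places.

Set the two utilities equal: 395^α·24^(1−α) = 530^α·10^(1−α).
Taking logs: α·ln 395 + (1−α)·ln 24 = α·ln 530 + (1−α)·ln 10, i.e. α·-0.2939912 = (1−α)·-0.8754687.
With A = -0.2939912 and B = -0.8754687: α·A = (1−α)·B, so α = B/(A+B) = -0.8754687/-1.1694599 ≈ 0.7486.

α ≈ 0.7486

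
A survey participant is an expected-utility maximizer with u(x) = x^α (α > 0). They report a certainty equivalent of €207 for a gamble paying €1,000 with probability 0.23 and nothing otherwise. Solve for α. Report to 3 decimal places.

α ≈ 0.933

The lottery's expected utility is 0.23·u(1000) + 0.77·u(0) = 0.23·1000^α (since u(0) = 0 for α > 0).
Setting u(207) equal to that: 207^α = 0.23·1000^α ⇒ (207/1000)^α = 0.23.
α = ln(0.23) / ln(207/1000) = -1.469676/-1.575036 ≈ 0.933.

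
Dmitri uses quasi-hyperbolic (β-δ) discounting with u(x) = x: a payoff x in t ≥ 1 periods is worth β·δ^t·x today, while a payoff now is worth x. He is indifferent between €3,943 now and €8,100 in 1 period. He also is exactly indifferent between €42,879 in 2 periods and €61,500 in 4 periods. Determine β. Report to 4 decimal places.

Both payoffs in the second observation are in the future, so β drops out: δ^2·42879 = δ^4·61500 ⇒ δ^2 = 42879/61500 = 0.69722, so δ = 0.83500.
Substituting δ into 3943 = β·δ·8100: β = 3943/(6763.473) ≈ 0.5830.

β ≈ 0.5830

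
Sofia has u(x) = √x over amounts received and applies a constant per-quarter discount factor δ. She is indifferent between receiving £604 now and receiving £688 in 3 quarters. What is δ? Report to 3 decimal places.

δ ≈ 0.979

Indifference means u(604) = δ^3 · u(688), so δ^3 = u(604)/u(688).
Since u(x) = √x, δ^3 = √(604/688) = 0.93697.
So δ = 0.93697^(1/3) ≈ 0.979.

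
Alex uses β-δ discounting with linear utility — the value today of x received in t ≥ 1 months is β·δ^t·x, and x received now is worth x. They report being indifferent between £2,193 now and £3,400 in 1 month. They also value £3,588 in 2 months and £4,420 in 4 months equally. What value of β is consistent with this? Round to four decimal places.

β ≈ 0.7159

The second indifference involves only future payoffs, so β cancels: β·δ^2·3588 = β·δ^4·4420, giving δ^2 = 3588/4420 = 0.81176, so δ = 0.90098.
Now use the now-vs-future pair: 2193 = β·δ·3400 gives β = 2193/(0.90098·3400) ≈ 0.7159.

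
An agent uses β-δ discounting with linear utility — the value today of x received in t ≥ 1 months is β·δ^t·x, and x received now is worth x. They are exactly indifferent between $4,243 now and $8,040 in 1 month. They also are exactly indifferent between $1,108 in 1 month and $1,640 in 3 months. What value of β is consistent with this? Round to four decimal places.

The second indifference involves only future payoffs, so β cancels: β·δ^1·1108 = β·δ^3·1640, giving δ^2 = 1108/1640 = 0.67561, so δ = 0.82195.
Substituting δ into 4243 = β·δ·8040: β = 4243/(6608.517) ≈ 0.6421.

β ≈ 0.6421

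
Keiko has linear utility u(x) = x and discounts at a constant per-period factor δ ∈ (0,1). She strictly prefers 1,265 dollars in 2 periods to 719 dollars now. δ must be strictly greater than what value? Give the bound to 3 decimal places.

The preference means 719 < δ^2·1265.
Hence δ^2 > 719/1265 = 0.56838, and x ↦ x^(1/2) is increasing on (0,∞).
δ > 0.56838^(1/2) = 0.754.

δ > 0.754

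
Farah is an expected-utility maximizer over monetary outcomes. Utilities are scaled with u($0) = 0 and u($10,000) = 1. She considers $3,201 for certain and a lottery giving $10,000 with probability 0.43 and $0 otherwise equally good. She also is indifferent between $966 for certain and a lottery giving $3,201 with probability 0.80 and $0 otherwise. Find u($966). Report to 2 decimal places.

From the first indifference, u($3,201) = 0.43·u($10,000) + 0.57·u($0) = 0.43·1 + 0.57·0 = 0.43.
The second indifference gives u($966) = 0.80·u($3,201) + 0.20·u($0) = 0.80·0.43 + 0.20·0.00 = 0.3440.

0.34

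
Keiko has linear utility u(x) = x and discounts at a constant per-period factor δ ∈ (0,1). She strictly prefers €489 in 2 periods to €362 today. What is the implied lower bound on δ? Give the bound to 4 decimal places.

δ > 0.8604

Comparing present values: 362 < δ^2·489.
Dividing by 489: δ^2 > 0.74029. Both sides are positive, so the square root keeps the direction.
δ > 0.74029^(1/2) = 0.8604.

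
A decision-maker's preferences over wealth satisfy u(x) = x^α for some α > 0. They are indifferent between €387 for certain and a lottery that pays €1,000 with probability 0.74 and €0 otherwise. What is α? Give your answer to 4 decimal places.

α ≈ 0.3172

EU(lottery) = 0.74·1000^α + 0.26·0 = 0.74·1000^α.
Equating: 387^α = 0.74·1000^α, i.e. 0.3870^α = 0.74.
α = ln(0.74) / ln(387/1000) = -0.3011051/-0.9493306 ≈ 0.3172.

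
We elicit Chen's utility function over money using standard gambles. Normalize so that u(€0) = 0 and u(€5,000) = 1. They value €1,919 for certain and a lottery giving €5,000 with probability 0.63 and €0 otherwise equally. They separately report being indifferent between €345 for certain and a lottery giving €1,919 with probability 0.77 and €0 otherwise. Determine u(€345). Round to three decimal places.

The first gamble pins u(€1,919): it must equal 0.63·1 + 0.37·0 = 0.63.
Chaining: u(€345) = 0.77·0.63 + 0.23·0.00 = 0.4851.

0.485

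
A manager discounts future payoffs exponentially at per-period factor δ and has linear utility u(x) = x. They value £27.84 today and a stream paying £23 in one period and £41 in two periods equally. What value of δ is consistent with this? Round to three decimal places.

Present value of the stream is 23·δ + 41·δ². Indifference gives 23δ + 41δ² = 27.84.
That is, 41δ² + 23δ − 27.84 = 0, a quadratic in δ.
The positive root is δ = [−23 + √(23² + 4·41·27.84)] / (2·41) = (−23 + 71.378)/82 ≈ 0.590.

δ ≈ 0.590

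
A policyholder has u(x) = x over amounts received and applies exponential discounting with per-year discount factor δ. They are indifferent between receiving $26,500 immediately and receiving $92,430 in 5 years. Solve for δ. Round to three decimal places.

δ ≈ 0.779

The payoff in 5 years is discounted by δ^5, so u(26500) = δ^5·u(92430) and δ^5 = u(26500)/u(92430).
With u(x) = x: δ^5 = 26500/92430 = 0.28670.
Hence δ = (0.28670)^(1/5) = 0.77891.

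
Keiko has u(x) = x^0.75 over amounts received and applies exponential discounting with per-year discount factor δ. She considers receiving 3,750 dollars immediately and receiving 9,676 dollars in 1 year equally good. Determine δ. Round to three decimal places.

Equating discounted utilities: u(3750) = δ·u(9676) ⇒ δ = u(3750)/u(9676).
With u(x) = x^0.75: δ = 3750^0.75/9676^0.75 = (3750/9676)^0.75 = 0.49119.

δ ≈ 0.491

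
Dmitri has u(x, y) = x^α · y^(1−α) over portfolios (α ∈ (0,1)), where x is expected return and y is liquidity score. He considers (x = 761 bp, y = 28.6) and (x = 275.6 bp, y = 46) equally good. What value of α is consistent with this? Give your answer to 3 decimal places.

The Cobb–Douglas utilities coincide, so 761^α·28.6^(1−α) = 275.6^α·46^(1−α).
Rearrange to (761/275.6)^α = (46/28.6)^(1−α) and take logs: α·1.015683 = (1−α)·0.475235.
Thus α·(1.490918) = 0.475235, so α = 0.475235/1.490918 ≈ 0.319.

α ≈ 0.319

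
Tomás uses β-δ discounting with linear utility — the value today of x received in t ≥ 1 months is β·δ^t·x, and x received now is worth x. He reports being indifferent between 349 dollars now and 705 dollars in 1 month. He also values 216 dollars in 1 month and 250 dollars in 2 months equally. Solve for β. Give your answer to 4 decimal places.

β ≈ 0.5730

From the later pair, β·δ^1·216 = β·δ^2·250; dividing through, δ = 216/250 = 0.86400.
The first indifference: 349 = β·δ·705, so β = 349/(δ·705) = 349/(0.86400·705) ≈ 0.5730.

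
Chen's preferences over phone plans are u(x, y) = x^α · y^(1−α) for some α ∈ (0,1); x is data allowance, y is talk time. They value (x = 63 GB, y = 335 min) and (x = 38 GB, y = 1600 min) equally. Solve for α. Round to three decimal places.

α ≈ 0.756

Set the two utilities equal: 63^α·335^(1−α) = 38^α·1600^(1−α).
Taking logs: α·ln 63 + (1−α)·ln 335 = α·ln 38 + (1−α)·ln 1600, i.e. α·0.505549 = (1−α)·1.563628.
With A = 0.505549 and B = 1.563628: α·A = (1−α)·B, so α = B/(A+B) = 1.563628/2.069177 ≈ 0.756.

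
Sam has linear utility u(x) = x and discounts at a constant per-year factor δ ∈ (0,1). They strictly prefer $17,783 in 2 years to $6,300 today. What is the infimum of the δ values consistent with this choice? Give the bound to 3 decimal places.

Comparing present values: 6300 < δ^2·17783.
So δ^2 > 6300/17783 = 0.35427; taking the square root of both positive sides preserves the inequality.
δ > (6300/17783)^(1/2) ≈ 0.595.

δ > 0.595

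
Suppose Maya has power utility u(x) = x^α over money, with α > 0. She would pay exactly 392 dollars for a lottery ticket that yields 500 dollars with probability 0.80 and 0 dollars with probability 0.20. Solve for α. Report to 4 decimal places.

α ≈ 0.9170

Since u(0) = 0, the lottery's EU is 0.80·500^α.
Setting u(392) equal to that: 392^α = 0.80·500^α ⇒ (392/500)^α = 0.80.
Taking logs: α·ln(392/500) = ln(0.80), so α = -0.2231436 / -0.2433463 ≈ 0.9170.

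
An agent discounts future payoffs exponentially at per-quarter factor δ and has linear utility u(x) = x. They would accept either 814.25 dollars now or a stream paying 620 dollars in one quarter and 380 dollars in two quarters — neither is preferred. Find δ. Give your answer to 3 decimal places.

δ ≈ 0.860

The stream is worth 620δ + 380δ² today, so 620δ + 380δ² = 814.25.
So 380δ² + 620δ − 814.25 = 0.
The positive root is δ = [−620 + √(620² + 4·380·814.25)] / (2·380) = (−620 + 1273.601)/760 ≈ 0.860.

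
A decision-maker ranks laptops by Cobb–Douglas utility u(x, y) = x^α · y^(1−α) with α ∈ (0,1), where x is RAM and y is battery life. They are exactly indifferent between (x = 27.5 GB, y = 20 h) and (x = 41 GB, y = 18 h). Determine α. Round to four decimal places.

α ≈ 0.2087

Indifference: 27.5^α · 20^(1−α) = 41^α · 18^(1−α).
Taking logs: α·ln 27.5 + (1−α)·ln 20 = α·ln 41 + (1−α)·ln 18, i.e. α·-0.3993861 = (1−α)·-0.1053605.
Thus α·(-0.5047466) = -0.1053605, so α = -0.1053605/-0.5047466 ≈ 0.2087.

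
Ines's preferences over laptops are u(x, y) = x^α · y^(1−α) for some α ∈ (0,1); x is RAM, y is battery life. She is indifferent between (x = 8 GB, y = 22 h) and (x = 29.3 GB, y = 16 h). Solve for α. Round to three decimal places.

α ≈ 0.197

Indifference: 8^α · 22^(1−α) = 29.3^α · 16^(1−α).
(8/29.3)^α = (16/22)^(1−α); take logs: α·ln(8/29.3) = (1−α)·ln(16/22), i.e. α·-1.298146 = (1−α)·-0.318454.
With A = -1.298146 and B = -0.318454: α·A = (1−α)·B, so α = B/(A+B) = -0.318454/-1.616600 ≈ 0.197.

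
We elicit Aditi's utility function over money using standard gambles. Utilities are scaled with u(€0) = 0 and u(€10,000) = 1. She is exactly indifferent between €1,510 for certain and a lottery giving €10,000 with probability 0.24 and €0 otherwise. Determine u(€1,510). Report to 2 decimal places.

The indifference gives u(€1,510) = 0.24·u(€10,000) + 0.76·u(€0) = 0.24·1 + 0.76·0 = 0.24.

0.24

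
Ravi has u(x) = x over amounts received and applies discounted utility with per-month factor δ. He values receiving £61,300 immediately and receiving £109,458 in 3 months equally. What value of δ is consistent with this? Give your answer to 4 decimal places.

δ ≈ 0.8243

Equating discounted utilities: u(61300) = δ^3·u(109458) ⇒ δ^3 = u(61300)/u(109458).
With u(x) = x: δ^3 = 61300/109458 = 0.56003.
So δ = 0.56003^(1/3) ≈ 0.8243.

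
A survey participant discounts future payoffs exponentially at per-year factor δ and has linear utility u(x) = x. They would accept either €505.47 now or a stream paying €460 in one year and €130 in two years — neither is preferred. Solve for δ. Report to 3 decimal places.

δ ≈ 0.880

Present value of the stream is 460·δ + 130·δ². Indifference gives 460δ + 130δ² = 505.47.
That is, 130δ² + 460δ − 505.47 = 0, a quadratic in δ.
The positive root is δ = [−460 + √(460² + 4·130·505.47)] / (2·130) = (−460 + 688.799)/260 ≈ 0.880.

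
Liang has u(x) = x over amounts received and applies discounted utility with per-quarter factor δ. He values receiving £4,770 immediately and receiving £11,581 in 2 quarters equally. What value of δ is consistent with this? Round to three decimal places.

δ ≈ 0.642

The payoff in 2 quarters is discounted by δ^2, so u(4770) = δ^2·u(11581) and δ^2 = u(4770)/u(11581).
With u(x) = x: δ^2 = 4770/11581 = 0.41188.
So δ = 0.41188^(1/2) ≈ 0.642.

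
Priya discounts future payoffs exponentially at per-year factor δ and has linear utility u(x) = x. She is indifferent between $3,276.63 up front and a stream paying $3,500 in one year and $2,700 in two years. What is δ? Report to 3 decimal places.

The stream is worth 3500δ + 2700δ² today, so 3500δ + 2700δ² = 3276.63.
That is, 2700δ² + 3500δ − 3276.63 = 0, a quadratic in δ.
The positive root is δ = [−3500 + √(3500² + 4·2700·3276.63)] / (2·2700) = (−3500 + 6902.000)/5400 ≈ 0.630.

δ ≈ 0.630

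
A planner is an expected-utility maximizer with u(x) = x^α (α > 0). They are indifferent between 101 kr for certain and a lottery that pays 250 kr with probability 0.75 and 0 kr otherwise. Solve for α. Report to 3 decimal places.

α ≈ 0.317

The lottery's expected utility is 0.75·u(250) + 0.25·u(0) = 0.75·250^α (since u(0) = 0 for α > 0).
Setting u(101) equal to that: 101^α = 0.75·250^α ⇒ (101/250)^α = 0.75.
Taking logs: α·ln(101/250) = ln(0.75), so α = -0.287682 / -0.906340 ≈ 0.317.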